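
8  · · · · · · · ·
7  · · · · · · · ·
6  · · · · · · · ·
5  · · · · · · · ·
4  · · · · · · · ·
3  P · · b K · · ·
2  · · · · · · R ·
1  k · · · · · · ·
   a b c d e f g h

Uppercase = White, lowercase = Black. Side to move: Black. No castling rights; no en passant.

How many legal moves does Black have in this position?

12

Black to move; king on a1.
In check: no.
Legal moves: Bh7, Bg6, Ba6, Bf5, Bb5, Be4, Bc4, Be2, Bc2, Bf1, Bb1, Kb1.
Count: 12.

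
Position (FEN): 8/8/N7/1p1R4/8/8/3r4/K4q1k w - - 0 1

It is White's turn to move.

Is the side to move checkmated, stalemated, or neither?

White to move; white king on a1.
In check: yes, from the black queen on f1.
King squares — b1: attacked by Qf1; a2: attacked by Rd2; b2: attacked by Rd2.
Legal moves for White: none.
In check with no legal moves → checkmate.

checkmate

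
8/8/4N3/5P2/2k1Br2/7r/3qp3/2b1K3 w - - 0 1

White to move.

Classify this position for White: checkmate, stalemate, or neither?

checkmate

White to move; white king on e1.
In check: yes, from the black queen on d2.
King squares — d1: attacked by Qd2; f1: attacked by Pe2; d2: attacked by Bc1; e2: attacked by Qd2; f2: attacked by Rf4.
Legal moves for White: none.
In check with no legal moves → checkmate.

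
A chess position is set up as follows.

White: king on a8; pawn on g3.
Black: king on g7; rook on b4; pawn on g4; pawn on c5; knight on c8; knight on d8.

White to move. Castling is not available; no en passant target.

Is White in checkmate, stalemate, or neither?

White to move; white king on a8.
In check: no.
King squares — a7: attacked by Nc8; b7: attacked by Rb4; b8: attacked by Rb4.
Legal moves for White: none.
Not in check and no legal moves → stalemate.

stalemate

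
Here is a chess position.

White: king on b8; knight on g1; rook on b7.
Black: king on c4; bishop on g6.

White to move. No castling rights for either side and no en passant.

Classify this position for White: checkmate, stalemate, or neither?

neither

White to move; white king on b8.
In check: no.
Legal moves for White include: Kc8, Ka8, Kc7, Ka7, Rh7, Rg7, Rf7, Re7, Rd7, Rc7+, Ra7, Rb6, Rb5, Rb4+, Rb3, Rb2, Rb1, Nh3, ... (list truncated; more exist).
White has legal moves and is not in check → neither.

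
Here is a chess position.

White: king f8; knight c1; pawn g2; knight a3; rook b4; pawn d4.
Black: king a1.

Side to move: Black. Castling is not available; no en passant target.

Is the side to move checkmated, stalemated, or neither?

stalemate

Black to move; black king on a1.
In check: no.
King squares — b1: attacked by Na3; a2: attacked by Nc1; b2: attacked by Rb4.
Legal moves for Black: none.
Not in check and no legal moves → stalemate.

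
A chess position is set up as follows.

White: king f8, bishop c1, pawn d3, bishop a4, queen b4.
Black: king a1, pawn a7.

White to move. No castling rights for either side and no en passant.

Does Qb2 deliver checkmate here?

yes

After Qb2: black king on a1; in check: yes, from the white queen on b2.
King squares — b1: attacked by Qb2; a2: attacked by Qb2; b2: attacked by Bc1.
Black has no legal moves → checkmate.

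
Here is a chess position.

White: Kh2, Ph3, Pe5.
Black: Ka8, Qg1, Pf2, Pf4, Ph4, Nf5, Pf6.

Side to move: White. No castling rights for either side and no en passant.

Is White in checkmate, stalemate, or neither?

White to move; white king on h2.
In check: yes, from the black queen on g1.
King squares — g1: attacked by Pf2; h1: attacked by Qg1; g2: attacked by Qg1; g3: attacked by Qg1; h3: own pawn.
Legal moves for White: none.
In check with no legal moves → checkmate.

checkmate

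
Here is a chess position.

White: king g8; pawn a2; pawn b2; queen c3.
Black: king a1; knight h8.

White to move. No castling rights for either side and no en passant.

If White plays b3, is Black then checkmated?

After b3: black king on a1; in check: yes, from the white queen on c3.
Black has 2 legal replies: Kxa2, Kb1.
In check but a legal move exists → not checkmate.

no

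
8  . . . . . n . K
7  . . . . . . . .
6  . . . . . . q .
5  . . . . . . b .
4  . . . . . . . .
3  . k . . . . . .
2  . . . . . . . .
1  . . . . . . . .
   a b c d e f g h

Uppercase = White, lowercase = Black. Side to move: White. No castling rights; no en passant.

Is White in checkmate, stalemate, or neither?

stalemate

White to move; white king on h8.
In check: no.
King squares — g7: attacked by Qg6; h7: attacked by Qg6; g8: attacked by Qg6.
Legal moves for White: none.
Not in check and no legal moves → stalemate.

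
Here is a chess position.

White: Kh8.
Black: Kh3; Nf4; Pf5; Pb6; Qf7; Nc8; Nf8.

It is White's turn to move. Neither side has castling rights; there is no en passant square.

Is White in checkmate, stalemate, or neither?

White to move; white king on h8.
In check: no.
King squares — g7: attacked by Qf7; h7: attacked by Qf7; g8: attacked by Qf7.
Legal moves for White: none.
Not in check and no legal moves → stalemate.

stalemate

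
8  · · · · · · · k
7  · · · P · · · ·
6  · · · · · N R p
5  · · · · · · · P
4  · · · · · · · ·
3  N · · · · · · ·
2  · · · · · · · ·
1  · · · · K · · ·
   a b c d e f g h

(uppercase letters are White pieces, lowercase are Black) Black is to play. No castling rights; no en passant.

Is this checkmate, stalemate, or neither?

stalemate

Black to move; black king on h8.
In check: no.
King squares — g7: attacked by Rg6; h7: attacked by Nf6; g8: attacked by Nf6.
Legal moves for Black: none.
Not in check and no legal moves → stalemate.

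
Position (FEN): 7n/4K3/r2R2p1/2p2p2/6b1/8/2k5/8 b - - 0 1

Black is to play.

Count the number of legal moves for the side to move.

Black to move; king on c2.
In check: no.
Legal moves: Nf7, Ra8, Ra7+, Rxd6, Rc6, Rb6, Ra5, Ra4, Ra3, Ra2, Ra1, Bh5, Bh3, Bf3, Be2, Bd1, Kc3, Kb3, Kb2, Kc1, Kb1, g5, f4, c4.
Count: 24.

24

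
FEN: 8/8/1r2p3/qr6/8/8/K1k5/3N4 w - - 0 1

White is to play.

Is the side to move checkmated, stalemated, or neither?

White to move; white king on a2.
In check: yes, from the black queen on a5.
King squares — a1: attacked by Qa5; b1: attacked by Kc2; b2: attacked by Kc2; a3: attacked by Qa5; b3: attacked by Kc2.
Legal moves for White: none.
In check with no legal moves → checkmate.

checkmate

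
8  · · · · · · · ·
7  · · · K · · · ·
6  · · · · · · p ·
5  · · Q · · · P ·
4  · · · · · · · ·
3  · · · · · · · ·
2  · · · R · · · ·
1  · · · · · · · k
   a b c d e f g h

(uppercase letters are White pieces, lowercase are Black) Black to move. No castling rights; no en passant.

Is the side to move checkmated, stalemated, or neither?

stalemate

Black to move; black king on h1.
In check: no.
King squares — g1: attacked by Qc5; g2: attacked by Rd2; h2: attacked by Rd2.
Legal moves for Black: none.
Not in check and no legal moves → stalemate.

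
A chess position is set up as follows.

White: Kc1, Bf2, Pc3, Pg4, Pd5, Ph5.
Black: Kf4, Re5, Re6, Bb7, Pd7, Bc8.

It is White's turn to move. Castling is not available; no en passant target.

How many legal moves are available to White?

19

White to move; king on c1.
In check: no.
Legal moves: Ba7, Bb6, Bc5, Bh4, Bd4, Bg3+, Be3+, Bg1, Be1, Kd2, Kc2, Kb2, Kd1, Kb1, dxe6, h6, d6, g5, c4.
Count: 19.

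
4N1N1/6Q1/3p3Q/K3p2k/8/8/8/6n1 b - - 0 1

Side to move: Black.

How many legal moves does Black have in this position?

0

Black to move; king on h5.
In check: yes, from the white queen on h6.
Legal moves: none.
Count: 0.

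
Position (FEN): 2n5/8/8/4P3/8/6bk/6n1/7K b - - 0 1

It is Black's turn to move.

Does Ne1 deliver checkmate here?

no

After Ne1: white king on h1; in check: no.
White is not in check, so this cannot be checkmate.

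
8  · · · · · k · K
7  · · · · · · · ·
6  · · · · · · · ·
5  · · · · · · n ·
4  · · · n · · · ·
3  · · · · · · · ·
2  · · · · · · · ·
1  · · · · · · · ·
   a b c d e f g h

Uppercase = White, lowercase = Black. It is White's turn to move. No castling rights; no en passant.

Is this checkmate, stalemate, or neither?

stalemate

White to move; white king on h8.
In check: no.
King squares — g7: attacked by Kf8; h7: attacked by Ng5; g8: attacked by Kf8.
Legal moves for White: none.
Not in check and no legal moves → stalemate.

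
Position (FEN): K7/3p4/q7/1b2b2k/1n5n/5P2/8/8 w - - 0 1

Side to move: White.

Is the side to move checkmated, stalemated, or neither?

White to move; white king on a8.
In check: yes, from the black queen on a6.
King squares — a7: attacked by Qa6; b7: attacked by Qa6; b8: attacked by Be5.
Legal moves for White: none.
In check with no legal moves → checkmate.

checkmate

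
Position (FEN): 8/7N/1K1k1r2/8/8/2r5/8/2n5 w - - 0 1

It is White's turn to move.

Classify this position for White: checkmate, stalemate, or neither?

neither

White to move; white king on b6.
In check: no.
Legal moves for White: Nf8, Nxf6, Ng5, Kb7, Ka7, Ka6, Kb5, Ka5.
White has 8 legal moves and is not in check → neither.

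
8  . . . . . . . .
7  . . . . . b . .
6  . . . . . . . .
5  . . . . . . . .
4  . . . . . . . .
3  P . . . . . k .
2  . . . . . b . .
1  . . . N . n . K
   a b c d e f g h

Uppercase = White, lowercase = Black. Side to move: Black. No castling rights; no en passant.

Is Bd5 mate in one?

After Bd5: white king on h1; in check: yes, from the black bishop on d5.
King squares — g1: attacked by Bf2; g2: attacked by Kg3; h2: attacked by Nf1.
White has no legal moves → checkmate.

yes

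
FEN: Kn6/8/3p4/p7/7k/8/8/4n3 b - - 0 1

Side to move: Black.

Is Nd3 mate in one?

After Nd3: white king on a8; in check: no.
White is not in check, so this cannot be checkmate.

no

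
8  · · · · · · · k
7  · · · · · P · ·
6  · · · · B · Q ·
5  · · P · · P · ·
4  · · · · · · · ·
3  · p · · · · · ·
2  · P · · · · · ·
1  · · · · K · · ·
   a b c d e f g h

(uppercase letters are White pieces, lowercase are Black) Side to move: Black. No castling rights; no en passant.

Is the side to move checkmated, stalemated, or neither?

Black to move; black king on h8.
In check: no.
King squares — g7: attacked by Qg6; h7: attacked by Qg6; g8: attacked by Qg6.
Legal moves for Black: none.
Not in check and no legal moves → stalemate.

stalemate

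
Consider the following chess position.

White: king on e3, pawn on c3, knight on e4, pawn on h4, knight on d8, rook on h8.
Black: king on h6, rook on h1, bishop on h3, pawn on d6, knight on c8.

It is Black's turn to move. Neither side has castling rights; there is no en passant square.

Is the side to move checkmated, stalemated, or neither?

neither

Black to move; black king on h6.
In check: yes, from the white rook on h8.
King squares — g5: attacked by Ne4; h5: attacked by Rh8; g6: available; g7: available; h7: attacked by Rh8.
Legal moves for Black: Kg7, Kg6.
Black is in check but has 2 legal moves → neither.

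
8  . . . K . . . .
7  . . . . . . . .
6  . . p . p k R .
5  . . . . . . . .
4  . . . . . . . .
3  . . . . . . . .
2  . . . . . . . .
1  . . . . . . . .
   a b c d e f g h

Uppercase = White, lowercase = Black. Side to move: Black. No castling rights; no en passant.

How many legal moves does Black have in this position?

4

Black to move; king on f6.
In check: yes, from the white rook on g6.
Legal moves: Kf7, Kxg6, Kf5, Ke5.
Count: 4.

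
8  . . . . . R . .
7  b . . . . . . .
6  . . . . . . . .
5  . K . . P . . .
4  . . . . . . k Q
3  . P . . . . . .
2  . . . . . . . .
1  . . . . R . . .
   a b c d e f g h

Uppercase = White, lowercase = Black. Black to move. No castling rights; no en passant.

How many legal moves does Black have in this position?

1

Black to move; king on g4.
In check: yes, from the white queen on h4.
Legal moves: Kxh4.
Count: 1.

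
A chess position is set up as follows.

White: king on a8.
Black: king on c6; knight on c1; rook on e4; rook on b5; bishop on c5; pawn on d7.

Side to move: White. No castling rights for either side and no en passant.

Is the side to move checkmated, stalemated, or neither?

stalemate

White to move; white king on a8.
In check: no.
King squares — a7: attacked by Bc5; b7: attacked by Rb5; b8: attacked by Rb5.
Legal moves for White: none.
Not in check and no legal moves → stalemate.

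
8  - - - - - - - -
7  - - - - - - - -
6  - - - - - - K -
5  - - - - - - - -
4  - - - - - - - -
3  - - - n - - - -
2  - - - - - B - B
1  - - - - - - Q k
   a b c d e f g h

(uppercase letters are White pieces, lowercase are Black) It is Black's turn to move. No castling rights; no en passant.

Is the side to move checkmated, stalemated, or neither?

Black to move; black king on h1.
In check: yes, from the white queen on g1.
King squares — g1: attacked by Bf2; g2: attacked by Qg1; h2: attacked by Qg1.
Legal moves for Black: none.
In check with no legal moves → checkmate.

checkmate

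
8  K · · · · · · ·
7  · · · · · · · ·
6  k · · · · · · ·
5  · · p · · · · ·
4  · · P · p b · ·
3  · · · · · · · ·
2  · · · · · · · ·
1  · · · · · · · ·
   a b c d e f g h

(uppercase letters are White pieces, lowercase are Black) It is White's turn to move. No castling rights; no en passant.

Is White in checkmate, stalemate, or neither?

stalemate

White to move; white king on a8.
In check: no.
King squares — a7: attacked by Ka6; b7: attacked by Ka6; b8: attacked by Bf4.
Legal moves for White: none.
Not in check and no legal moves → stalemate.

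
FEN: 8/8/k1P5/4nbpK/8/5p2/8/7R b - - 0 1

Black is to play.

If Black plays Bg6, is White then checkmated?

After Bg6: white king on h5; in check: yes, from the black bishop on g6.
White has 2 legal replies: Kh6, Kxg5.
In check but a legal move exists → not checkmate.

no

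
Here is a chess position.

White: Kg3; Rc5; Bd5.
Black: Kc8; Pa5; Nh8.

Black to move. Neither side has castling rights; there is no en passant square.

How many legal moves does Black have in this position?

Black to move; king on c8.
In check: yes, from the white rook on c5.
Legal moves: Kd8, Kb8, Kd7.
Count: 3.

3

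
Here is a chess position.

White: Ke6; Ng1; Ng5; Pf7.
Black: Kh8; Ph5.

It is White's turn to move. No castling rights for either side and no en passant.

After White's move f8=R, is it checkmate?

no

After f8=R: black king on h8; in check: yes, from the white rook on f8.
Black has 1 legal reply: Kg7.
In check but a legal move exists → not checkmate.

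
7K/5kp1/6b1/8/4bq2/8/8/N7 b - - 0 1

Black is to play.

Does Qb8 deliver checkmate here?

yes

After Qb8: white king on h8; in check: yes, from the black queen on b8.
King squares — g7: attacked by Kf7; h7: attacked by Bg6; g8: attacked by Kf7.
White has no legal moves → checkmate.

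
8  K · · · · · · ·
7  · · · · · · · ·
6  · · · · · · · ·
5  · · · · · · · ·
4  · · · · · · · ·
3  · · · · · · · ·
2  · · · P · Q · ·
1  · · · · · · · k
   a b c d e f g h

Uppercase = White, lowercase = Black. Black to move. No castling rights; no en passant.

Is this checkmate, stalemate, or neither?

Black to move; black king on h1.
In check: no.
King squares — g1: attacked by Qf2; g2: attacked by Qf2; h2: attacked by Qf2.
Legal moves for Black: none.
Not in check and no legal moves → stalemate.

stalemate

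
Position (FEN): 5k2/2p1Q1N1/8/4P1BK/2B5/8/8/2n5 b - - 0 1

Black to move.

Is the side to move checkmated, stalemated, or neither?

checkmate

Black to move; black king on f8.
In check: yes, from the white queen on e7.
King squares — e7: attacked by Bg5; f7: attacked by Bc4; g7: attacked by Qe7; e8: attacked by Qe7; g8: attacked by Bc4.
Legal moves for Black: none.
In check with no legal moves → checkmate.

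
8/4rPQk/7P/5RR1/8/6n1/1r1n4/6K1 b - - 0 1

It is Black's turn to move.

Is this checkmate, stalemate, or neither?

Black to move; black king on h7.
In check: yes, from the white queen on g7.
King squares — g6: attacked by Rg5; h6: attacked by Qg7; g7: attacked by Rg5; g8: attacked by Pf7; h8: attacked by Qg7.
Legal moves for Black: none.
In check with no legal moves → checkmate.

checkmate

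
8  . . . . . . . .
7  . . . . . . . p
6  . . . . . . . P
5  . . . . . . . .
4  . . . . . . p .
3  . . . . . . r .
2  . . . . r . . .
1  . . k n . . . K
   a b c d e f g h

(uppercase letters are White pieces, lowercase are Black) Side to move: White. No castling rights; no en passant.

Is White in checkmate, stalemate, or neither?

White to move; white king on h1.
In check: no.
King squares — g1: attacked by Rg3; g2: attacked by Re2; h2: attacked by Re2.
Legal moves for White: none.
Not in check and no legal moves → stalemate.

stalemate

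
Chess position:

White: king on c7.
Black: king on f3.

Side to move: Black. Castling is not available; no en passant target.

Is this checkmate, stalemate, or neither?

Black to move; black king on f3.
In check: no.
Legal moves for Black: Kg4, Kf4, Ke4, Kg3, Ke3, Kg2, Kf2, Ke2.
Black has 8 legal moves and is not in check → neither.

neither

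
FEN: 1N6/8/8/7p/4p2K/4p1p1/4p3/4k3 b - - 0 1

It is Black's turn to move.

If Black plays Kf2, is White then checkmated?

no

After Kf2: white king on h4; in check: no.
White is not in check, so this cannot be checkmate.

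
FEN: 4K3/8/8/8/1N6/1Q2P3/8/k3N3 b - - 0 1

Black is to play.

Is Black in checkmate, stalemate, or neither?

stalemate

Black to move; black king on a1.
In check: no.
King squares — b1: attacked by Qb3; a2: attacked by Qb3; b2: attacked by Qb3.
Legal moves for Black: none.
Not in check and no legal moves → stalemate.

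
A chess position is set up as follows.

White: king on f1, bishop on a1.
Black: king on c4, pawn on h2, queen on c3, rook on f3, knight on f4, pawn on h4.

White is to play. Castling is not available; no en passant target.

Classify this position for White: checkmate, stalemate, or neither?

White to move; white king on f1.
In check: yes, from the black rook on f3.
King squares — e1: attacked by Qc3; g1: attacked by Ph2; e2: attacked by Nf4; f2: attacked by Rf3; g2: attacked by Nf4.
Legal moves for White: none.
In check with no legal moves → checkmate.

checkmate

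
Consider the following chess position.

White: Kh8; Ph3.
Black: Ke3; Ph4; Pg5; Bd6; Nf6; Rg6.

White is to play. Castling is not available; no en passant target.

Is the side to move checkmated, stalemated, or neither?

White to move; white king on h8.
In check: no.
King squares — g7: attacked by Rg6; h7: attacked by Nf6; g8: attacked by Nf6.
Legal moves for White: none.
Not in check and no legal moves → stalemate.

stalemate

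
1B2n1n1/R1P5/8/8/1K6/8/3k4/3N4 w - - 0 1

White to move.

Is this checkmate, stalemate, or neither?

White to move; white king on b4.
In check: no.
Legal moves for White include: Ra8, Rb7, Ra6, Ra5, Ra4, Ra3, Ra2+, Ra1, Kc5, Kb5, Ka5, Kc4, Ka4, Kb3, Ka3, Ne3, Nc3, Nf2, ... (list truncated; more exist).
White has legal moves and is not in check → neither.

neither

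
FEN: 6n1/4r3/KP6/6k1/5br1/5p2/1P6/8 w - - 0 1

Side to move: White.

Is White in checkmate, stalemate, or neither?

neither

White to move; white king on a6.
In check: no.
Legal moves for White: Kb5, Ka5, b7, b3, b4.
White has 5 legal moves and is not in check → neither.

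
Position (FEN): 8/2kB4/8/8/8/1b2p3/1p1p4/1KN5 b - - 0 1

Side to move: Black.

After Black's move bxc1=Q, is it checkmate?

After bxc1=Q: white king on b1; in check: yes, from the black queen on c1.
King squares — a1: attacked by Qc1; c1: attacked by Pd2; a2: attacked by Bb3; b2: attacked by Qc1; c2: attacked by Qc1.
White has no legal moves → checkmate.

yes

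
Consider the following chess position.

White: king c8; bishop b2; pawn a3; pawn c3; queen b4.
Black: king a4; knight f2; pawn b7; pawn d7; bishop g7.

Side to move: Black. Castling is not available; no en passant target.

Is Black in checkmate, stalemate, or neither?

checkmate

Black to move; black king on a4.
In check: yes, from the white queen on b4.
King squares — a3: attacked by Bb2; b3: attacked by Qb4; b4: attacked by Pa3; a5: attacked by Qb4; b5: attacked by Qb4.
Legal moves for Black: none.
In check with no legal moves → checkmate.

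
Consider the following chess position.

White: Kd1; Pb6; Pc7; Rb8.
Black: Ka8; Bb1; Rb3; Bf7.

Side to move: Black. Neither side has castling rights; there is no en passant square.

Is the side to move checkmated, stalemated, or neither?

Black to move; black king on a8.
In check: yes, from the white rook on b8.
King squares — a7: attacked by Pb6; b7: attacked by Rb8; b8: attacked by Pc7.
Legal moves for Black: none.
In check with no legal moves → checkmate.

checkmate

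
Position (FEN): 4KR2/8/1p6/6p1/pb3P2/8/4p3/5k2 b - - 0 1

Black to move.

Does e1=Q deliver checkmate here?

no

After e1=Q: white king on e8; in check: yes, from the black queen on e1.
White has 3 legal replies: Kd8, Kf7, Kd7.
In check but a legal move exists → not checkmate.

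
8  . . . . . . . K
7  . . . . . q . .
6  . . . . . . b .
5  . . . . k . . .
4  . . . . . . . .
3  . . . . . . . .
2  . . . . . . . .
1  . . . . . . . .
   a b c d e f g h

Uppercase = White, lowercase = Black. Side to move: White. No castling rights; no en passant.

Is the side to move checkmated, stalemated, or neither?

stalemate

White to move; white king on h8.
In check: no.
King squares — g7: attacked by Qf7; h7: attacked by Bg6; g8: attacked by Qf7.
Legal moves for White: none.
Not in check and no legal moves → stalemate.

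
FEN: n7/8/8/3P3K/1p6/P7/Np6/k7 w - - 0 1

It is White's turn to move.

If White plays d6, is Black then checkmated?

no

After d6: black king on a1; in check: no.
Black is not in check, so this cannot be checkmate.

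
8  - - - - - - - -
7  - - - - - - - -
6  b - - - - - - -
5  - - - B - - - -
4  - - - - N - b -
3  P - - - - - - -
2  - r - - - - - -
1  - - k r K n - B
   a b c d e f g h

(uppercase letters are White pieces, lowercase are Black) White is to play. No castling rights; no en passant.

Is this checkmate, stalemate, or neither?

checkmate

White to move; white king on e1.
In check: yes, from the black rook on d1.
King squares — d1: attacked by Kc1; f1: attacked by Rd1; d2: attacked by Kc1; e2: attacked by Rb2; f2: attacked by Rb2.
Legal moves for White: none.
In check with no legal moves → checkmate.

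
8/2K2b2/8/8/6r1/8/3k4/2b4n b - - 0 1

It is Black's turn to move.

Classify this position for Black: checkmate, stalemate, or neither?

Black to move; black king on d2.
In check: no.
Legal moves for Black include: Bg8, Be8, Bg6, Be6, Bh5, Bd5, Bc4, Bb3, Ba2, Rg8, Rg7, Rg6, Rg5, Rh4, Rf4, Re4, Rd4, Rc4+, ... (list truncated; more exist).
Black has legal moves and is not in check → neither.

neither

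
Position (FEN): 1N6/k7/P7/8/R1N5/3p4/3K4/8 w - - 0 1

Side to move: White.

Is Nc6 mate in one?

After Nc6: black king on a7; in check: yes, from the white knight on c6.
Black has 1 legal reply: Ka8.
In check but a legal move exists → not checkmate.

no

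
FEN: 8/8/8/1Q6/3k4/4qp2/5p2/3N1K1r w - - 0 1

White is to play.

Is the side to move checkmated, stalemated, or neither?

checkmate

White to move; white king on f1.
In check: yes, from the black rook on h1.
King squares — e1: attacked by Rh1; g1: attacked by Rh1; e2: attacked by Qe3; f2: attacked by Qe3; g2: attacked by Pf3.
Legal moves for White: none.
In check with no legal moves → checkmate.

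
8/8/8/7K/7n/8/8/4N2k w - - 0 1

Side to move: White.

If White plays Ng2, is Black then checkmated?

After Ng2: black king on h1; in check: no.
Black is not in check, so this cannot be checkmate.

no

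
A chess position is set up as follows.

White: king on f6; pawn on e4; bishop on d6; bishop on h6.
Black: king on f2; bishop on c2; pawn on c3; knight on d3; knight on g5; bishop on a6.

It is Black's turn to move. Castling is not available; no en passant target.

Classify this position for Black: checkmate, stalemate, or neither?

neither

Black to move; black king on f2.
In check: no.
Legal moves for Black include: Bc8, Bb7, Bb5, Bc4, Nh7+, Nf7, Ne6, Nxe4+, Nh3, Nf3, Ne5, Nc5, Nf4, Nb4, Nb2, Ne1, Nc1, Kf3, ... (list truncated; more exist).
Black has legal moves and is not in check → neither.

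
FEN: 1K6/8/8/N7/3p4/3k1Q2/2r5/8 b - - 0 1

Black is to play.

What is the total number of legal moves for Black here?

Black to move; king on d3.
In check: yes, from the white queen on f3.
Legal moves: Kd2.
Count: 1.

1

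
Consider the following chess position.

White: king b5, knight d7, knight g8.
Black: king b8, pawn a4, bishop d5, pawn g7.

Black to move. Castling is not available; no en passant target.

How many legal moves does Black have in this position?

5

Black to move; king on b8.
In check: yes, from the white knight on d7.
Legal moves: Kc8, Ka8, Kc7, Kb7, Ka7.
Count: 5.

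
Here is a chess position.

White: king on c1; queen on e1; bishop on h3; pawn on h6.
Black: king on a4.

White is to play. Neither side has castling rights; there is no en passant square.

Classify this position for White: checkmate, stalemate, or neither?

neither

White to move; white king on c1.
In check: no.
Legal moves for White include: Bc8, Bd7+, Be6, Bf5, Bg4, Bg2, Bf1, Qe8+, Qe7, Qe6, Qe5, Qa5+, Qh4+, Qe4+, Qb4+, Qg3, Qe3, Qc3, ... (list truncated; more exist).
White has legal moves and is not in check → neither.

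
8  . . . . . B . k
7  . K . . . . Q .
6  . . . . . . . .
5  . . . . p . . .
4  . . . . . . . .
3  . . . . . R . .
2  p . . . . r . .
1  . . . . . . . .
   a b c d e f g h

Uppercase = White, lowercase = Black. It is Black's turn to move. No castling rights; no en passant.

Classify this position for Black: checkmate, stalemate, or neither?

checkmate

Black to move; black king on h8.
In check: yes, from the white queen on g7.
King squares — g7: attacked by Bf8; h7: attacked by Qg7; g8: attacked by Qg7.
Legal moves for Black: none.
In check with no legal moves → checkmate.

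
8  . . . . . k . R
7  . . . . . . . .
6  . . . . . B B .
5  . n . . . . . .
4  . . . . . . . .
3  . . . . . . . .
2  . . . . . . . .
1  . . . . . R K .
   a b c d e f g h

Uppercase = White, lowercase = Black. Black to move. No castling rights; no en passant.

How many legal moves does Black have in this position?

Black to move; king on f8.
In check: yes, from the white rook on h8.
Legal moves: none.
Count: 0.

0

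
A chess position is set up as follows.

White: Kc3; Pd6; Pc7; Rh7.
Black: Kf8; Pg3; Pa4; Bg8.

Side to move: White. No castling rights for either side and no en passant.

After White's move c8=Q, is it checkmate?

After c8=Q: black king on f8; in check: yes, from the white queen on c8.
King squares — e7: attacked by Pd6; f7: attacked by Rh7; g7: attacked by Rh7; e8: attacked by Qc8; g8: own bishop.
Black has no legal moves → checkmate.

yes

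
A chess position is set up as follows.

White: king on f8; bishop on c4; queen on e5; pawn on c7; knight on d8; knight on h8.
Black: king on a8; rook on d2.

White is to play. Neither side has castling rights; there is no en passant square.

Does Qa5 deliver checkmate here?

yes

After Qa5: black king on a8; in check: yes, from the white queen on a5.
King squares — a7: attacked by Qa5; b7: attacked by Nd8; b8: attacked by Pc7.
Black has no legal moves → checkmate.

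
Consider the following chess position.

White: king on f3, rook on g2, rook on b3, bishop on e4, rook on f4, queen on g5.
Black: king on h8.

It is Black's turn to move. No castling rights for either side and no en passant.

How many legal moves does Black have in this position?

Black to move; king on h8.
In check: no.
Legal moves: none.
Count: 0.

0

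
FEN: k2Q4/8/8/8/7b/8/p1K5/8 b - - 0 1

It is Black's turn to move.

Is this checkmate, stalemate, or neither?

neither

Black to move; black king on a8.
In check: yes, from the white queen on d8.
King squares — a7: available; b7: available; b8: attacked by Qd8.
Legal moves for Black: Kb7, Ka7, Bxd8.
Black is in check but has 3 legal moves → neither.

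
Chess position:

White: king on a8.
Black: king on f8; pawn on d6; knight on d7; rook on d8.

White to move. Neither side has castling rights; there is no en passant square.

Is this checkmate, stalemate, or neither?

White to move; white king on a8.
In check: yes, from the black rook on d8.
Legal moves for White: Kb7, Ka7.
White is in check but has 2 legal moves → neither.

neither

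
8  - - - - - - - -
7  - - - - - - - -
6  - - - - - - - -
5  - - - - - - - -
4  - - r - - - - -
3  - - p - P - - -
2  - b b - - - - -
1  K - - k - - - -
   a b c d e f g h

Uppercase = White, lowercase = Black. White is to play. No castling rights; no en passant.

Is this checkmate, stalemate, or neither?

White to move; white king on a1.
In check: yes, from the black bishop on b2.
Legal moves for White: Ka2.
White is in check but has 1 legal move → neither.

neither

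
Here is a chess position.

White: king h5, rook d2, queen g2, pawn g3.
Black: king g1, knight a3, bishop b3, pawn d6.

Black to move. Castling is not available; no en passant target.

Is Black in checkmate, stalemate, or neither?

checkmate

Black to move; black king on g1.
In check: yes, from the white queen on g2.
King squares — f1: attacked by Qg2; h1: attacked by Qg2; f2: attacked by Rd2; g2: attacked by Rd2; h2: attacked by Qg2.
Legal moves for Black: none.
In check with no legal moves → checkmate.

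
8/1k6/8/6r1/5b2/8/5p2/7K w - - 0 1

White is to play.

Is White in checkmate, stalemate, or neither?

White to move; white king on h1.
In check: no.
King squares — g1: attacked by Pf2; g2: attacked by Rg5; h2: attacked by Bf4.
Legal moves for White: none.
Not in check and no legal moves → stalemate.

stalemate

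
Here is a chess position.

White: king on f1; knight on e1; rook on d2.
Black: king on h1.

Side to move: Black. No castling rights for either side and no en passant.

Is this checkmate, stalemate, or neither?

Black to move; black king on h1.
In check: no.
King squares — g1: attacked by Kf1; g2: attacked by Ne1; h2: attacked by Rd2.
Legal moves for Black: none.
Not in check and no legal moves → stalemate.

stalemate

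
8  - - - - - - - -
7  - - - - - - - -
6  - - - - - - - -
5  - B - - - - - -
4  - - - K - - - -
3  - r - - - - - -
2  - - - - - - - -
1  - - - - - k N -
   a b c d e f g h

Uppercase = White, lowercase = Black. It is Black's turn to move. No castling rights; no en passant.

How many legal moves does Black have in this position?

6

Black to move; king on f1.
In check: yes, from the white bishop on b5.
Legal moves: Kg2, Kf2, Kxg1, Ke1, Rxb5, Rd3+.
Count: 6.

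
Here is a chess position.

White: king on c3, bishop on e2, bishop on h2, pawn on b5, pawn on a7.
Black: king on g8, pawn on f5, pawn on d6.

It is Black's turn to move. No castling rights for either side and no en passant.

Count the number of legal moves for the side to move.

Black to move; king on g8.
In check: no.
Legal moves: Kh8, Kf8, Kh7, Kg7, Kf7, d5, f4.
Count: 7.

7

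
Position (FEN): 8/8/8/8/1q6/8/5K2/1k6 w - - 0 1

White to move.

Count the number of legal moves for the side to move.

White to move; king on f2.
In check: no.
Legal moves: Kg3, Kf3, Ke3, Kg2, Ke2, Kg1, Kf1.
Count: 7.

7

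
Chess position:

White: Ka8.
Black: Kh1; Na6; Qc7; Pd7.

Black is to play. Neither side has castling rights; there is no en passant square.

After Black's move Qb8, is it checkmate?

After Qb8: white king on a8; in check: yes, from the black queen on b8.
King squares — a7: attacked by Qb8; b7: attacked by Qb8; b8: attacked by Na6.
White has no legal moves → checkmate.

yes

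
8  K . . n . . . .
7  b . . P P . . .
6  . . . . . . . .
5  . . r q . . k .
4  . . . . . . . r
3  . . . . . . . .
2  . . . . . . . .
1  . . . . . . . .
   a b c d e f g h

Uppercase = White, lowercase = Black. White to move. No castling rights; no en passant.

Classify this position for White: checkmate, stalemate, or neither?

neither

White to move; white king on a8.
In check: yes, from the black queen on d5.
King squares — a7: available; b7: attacked by Qd5; b8: attacked by Ba7.
Legal moves for White: Kxa7.
White is in check but has 1 legal move → neither.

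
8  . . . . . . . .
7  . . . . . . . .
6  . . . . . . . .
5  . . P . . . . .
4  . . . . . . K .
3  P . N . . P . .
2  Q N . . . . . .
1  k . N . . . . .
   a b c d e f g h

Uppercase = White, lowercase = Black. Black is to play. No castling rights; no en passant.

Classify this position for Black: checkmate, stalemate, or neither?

Black to move; black king on a1.
In check: yes, from the white queen on a2.
King squares — b1: attacked by Qa2; a2: attacked by Nc1; b2: attacked by Qa2.
Legal moves for Black: none.
In check with no legal moves → checkmate.

checkmate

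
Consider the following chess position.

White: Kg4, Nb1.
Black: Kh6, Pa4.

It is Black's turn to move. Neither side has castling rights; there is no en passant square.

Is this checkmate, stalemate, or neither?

neither

Black to move; black king on h6.
In check: no.
Legal moves for Black: Kh7, Kg7, Kg6, a3.
Black has 4 legal moves and is not in check → neither.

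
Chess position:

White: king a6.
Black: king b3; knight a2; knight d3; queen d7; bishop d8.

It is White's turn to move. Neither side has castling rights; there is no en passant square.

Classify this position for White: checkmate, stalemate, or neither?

stalemate

White to move; white king on a6.
In check: no.
King squares — a5: attacked by Bd8; b5: attacked by Qd7; b6: attacked by Bd8; a7: attacked by Qd7; b7: attacked by Qd7.
Legal moves for White: none.
Not in check and no legal moves → stalemate.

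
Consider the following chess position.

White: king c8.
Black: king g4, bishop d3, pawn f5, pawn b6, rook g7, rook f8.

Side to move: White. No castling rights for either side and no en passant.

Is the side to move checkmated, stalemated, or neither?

White to move; white king on c8.
In check: yes, from the black rook on f8.
King squares — b7: attacked by Rg7; c7: attacked by Rg7; d7: attacked by Rg7; b8: attacked by Rf8; d8: attacked by Rf8.
Legal moves for White: none.
In check with no legal moves → checkmate.

checkmate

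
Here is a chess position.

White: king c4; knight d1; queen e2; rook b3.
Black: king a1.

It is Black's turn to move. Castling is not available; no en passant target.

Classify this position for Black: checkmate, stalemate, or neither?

stalemate

Black to move; black king on a1.
In check: no.
King squares — b1: attacked by Rb3; a2: attacked by Qe2; b2: attacked by Nd1.
Legal moves for Black: none.
Not in check and no legal moves → stalemate.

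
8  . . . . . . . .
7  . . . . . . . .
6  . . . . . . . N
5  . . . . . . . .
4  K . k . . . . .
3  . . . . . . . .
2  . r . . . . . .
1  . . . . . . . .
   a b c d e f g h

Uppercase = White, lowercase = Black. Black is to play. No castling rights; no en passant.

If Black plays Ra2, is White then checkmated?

yes

After Ra2: white king on a4; in check: yes, from the black rook on a2.
King squares — a3: attacked by Ra2; b3: attacked by Kc4; b4: attacked by Kc4; a5: attacked by Ra2; b5: attacked by Kc4.
White has no legal moves → checkmate.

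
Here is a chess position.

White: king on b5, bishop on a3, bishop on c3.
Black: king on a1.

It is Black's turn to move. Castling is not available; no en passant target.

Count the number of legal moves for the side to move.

2

Black to move; king on a1.
In check: yes, from the white bishop on c3.
Legal moves: Ka2, Kb1.
Count: 2.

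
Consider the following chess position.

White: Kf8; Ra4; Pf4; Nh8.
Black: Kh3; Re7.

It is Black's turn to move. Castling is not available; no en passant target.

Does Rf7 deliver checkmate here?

no

After Rf7: white king on f8; in check: yes, from the black rook on f7.
White has 4 legal replies: Kg8, Ke8, Kxf7, Nxf7.
In check but a legal move exists → not checkmate.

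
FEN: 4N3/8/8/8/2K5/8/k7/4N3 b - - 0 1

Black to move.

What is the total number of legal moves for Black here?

4

Black to move; king on a2.
In check: no.
Legal moves: Ka3, Kb2, Kb1, Ka1.
Count: 4.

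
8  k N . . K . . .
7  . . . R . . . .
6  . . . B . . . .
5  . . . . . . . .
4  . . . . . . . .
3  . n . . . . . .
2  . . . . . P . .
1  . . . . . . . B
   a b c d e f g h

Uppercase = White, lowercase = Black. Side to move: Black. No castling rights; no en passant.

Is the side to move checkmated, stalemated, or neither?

checkmate

Black to move; black king on a8.
In check: yes, from the white bishop on h1.
King squares — a7: attacked by Rd7; b7: attacked by Bh1; b8: attacked by Bd6.
Legal moves for Black: none.
In check with no legal moves → checkmate.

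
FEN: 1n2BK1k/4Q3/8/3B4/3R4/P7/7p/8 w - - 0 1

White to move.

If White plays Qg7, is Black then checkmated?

After Qg7: black king on h8; in check: yes, from the white queen on g7.
King squares — g7: attacked by Kf8; h7: attacked by Qg7; g8: attacked by Bd5.
Black has no legal moves → checkmate.

yes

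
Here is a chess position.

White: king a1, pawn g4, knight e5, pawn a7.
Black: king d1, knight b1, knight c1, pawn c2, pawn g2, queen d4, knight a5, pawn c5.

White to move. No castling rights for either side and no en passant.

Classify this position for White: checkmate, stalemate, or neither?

checkmate

White to move; white king on a1.
In check: yes, from the black queen on d4.
King squares — b1: attacked by Pc2; a2: attacked by Nc1; b2: attacked by Qd4.
Legal moves for White: none.
In check with no legal moves → checkmate.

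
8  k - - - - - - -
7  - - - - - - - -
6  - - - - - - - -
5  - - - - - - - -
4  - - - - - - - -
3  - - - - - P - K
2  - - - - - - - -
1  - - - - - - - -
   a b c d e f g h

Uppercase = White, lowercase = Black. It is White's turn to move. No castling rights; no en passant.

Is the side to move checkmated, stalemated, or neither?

White to move; white king on h3.
In check: no.
Legal moves for White: Kh4, Kg4, Kg3, Kh2, Kg2, f4.
White has 6 legal moves and is not in check → neither.

neither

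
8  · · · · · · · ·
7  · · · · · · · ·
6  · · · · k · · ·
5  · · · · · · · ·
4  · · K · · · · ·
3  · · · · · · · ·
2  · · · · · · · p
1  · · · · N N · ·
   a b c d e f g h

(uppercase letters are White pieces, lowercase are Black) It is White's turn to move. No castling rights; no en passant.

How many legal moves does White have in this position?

15

White to move; king on c4.
In check: no.
Legal moves: Kc5, Kb5, Kd4, Kb4, Kd3, Kc3, Kb3, Ng3, Ne3, Nxh2, Nd2, Nf3, Nd3, Ng2, Nc2.
Count: 15.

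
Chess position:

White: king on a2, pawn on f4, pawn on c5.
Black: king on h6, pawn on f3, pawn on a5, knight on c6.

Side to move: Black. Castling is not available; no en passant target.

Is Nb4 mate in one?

After Nb4: white king on a2; in check: yes, from the black knight on b4.
White has 5 legal replies: Kb3, Ka3, Kb2, Kb1, Ka1.
In check but a legal move exists → not checkmate.

no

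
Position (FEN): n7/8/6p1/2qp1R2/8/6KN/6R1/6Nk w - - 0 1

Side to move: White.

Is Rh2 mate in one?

yes

After Rh2: black king on h1; in check: yes, from the white rook on h2.
King squares — g1: attacked by Nh3; g2: attacked by Rh2; h2: attacked by Kg3.
Black has no legal moves → checkmate.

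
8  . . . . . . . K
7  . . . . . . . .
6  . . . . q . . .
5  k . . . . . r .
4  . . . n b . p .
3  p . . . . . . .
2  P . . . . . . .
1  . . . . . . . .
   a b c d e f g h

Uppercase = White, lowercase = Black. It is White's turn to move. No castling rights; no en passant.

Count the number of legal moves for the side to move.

0

White to move; king on h8.
In check: no.
Legal moves: none.
Count: 0.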